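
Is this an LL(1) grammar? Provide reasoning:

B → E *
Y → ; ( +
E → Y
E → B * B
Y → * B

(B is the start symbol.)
No. Predict set conflict for E: { '*', ';' }

A grammar is LL(1) if for each non-terminal N with multiple productions, the predict sets of those productions are pairwise disjoint, where PREDICT(N → α) = (FIRST(α) \ {ε}) ∪ (FOLLOW(N) if α ⇒* ε).

Relevant sets:
  FIRST(Y) = { '*', ';' }
  FIRST(B) = { '*', ';' }

For Y:
  PREDICT(Y → ';' '(' '+') = { ';' }
  PREDICT(Y → '*' B) = { '*' }
For E:
  PREDICT(E → Y) = { '*', ';' }
  PREDICT(E → B '*' B) = { '*', ';' }
B has a single production, so nothing to check there.

Conflict found: Predict set conflict for E: { '*', ';' }
The grammar is NOT LL(1).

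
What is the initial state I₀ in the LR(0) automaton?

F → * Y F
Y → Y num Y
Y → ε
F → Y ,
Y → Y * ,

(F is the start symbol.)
{ [F → . * Y F], [F → . Y ,], [F' → . F], [Y → . Y * ,], [Y → . Y num Y], [Y → .] }

First, augment the grammar with F' → F
I₀ = CLOSURE({ [F' → . F] }):
  [F' → . F] has the dot before F: add [F → . * Y F], [F → . Y ,]
  [F → . Y ,] has the dot before Y: add [Y → . Y num Y], [Y → .], [Y → . Y * ,]
No further items can be added.

I₀ = { [F → . * Y F], [F → . Y ,], [F' → . F], [Y → . Y * ,], [Y → . Y num Y], [Y → .] }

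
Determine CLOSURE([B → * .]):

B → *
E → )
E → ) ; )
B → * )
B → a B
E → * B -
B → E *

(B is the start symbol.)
Start with: [B → * .]
The dot is at the end, so nothing is added.

CLOSURE = { [B → * .] }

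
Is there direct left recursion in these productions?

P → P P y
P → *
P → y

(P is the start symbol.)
Yes, P is left-recursive

P → P P y: LEFT RECURSIVE (starts with P)
P → *: starts with '*'
P → y: starts with y

The grammar has direct left recursion on: P.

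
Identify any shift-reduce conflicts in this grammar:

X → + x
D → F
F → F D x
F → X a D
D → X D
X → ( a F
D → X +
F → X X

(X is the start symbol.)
A shift-reduce conflict occurs when an LR(0) state has both:
  - a complete (reduce) item [A → α .] (dot at the end), and
  - a shift item [B → β . c γ] (dot before a terminal).

Augment with X' → X and build the canonical LR(0) collection (I0 = CLOSURE({[X' → . X]}), then GOTO on every symbol after a dot until no new states appear). It has 18 states:
  I0: { [X → . ( a F], [X → . + x], [X' → . X] }  — shift
  I1: { [X → ( . a F] }  — shift
  I2: { [X → + . x] }  — shift
  I3: { [X' → X .] }  — accept
  I4: { [X → + x .] }  — reduce
  I5: { [F → . F D x], [F → . X X], [F → . X a D], [X → ( a . F], [X → . ( a F], [X → . + x] }  — shift
  I6: { [D → . F], [D → . X +], [D → . X D], [F → . F D x], [F → . X X], [F → . X a D], [F → F . D x], [X → ( a F .], [X → . ( a F], [X → . + x] }  — shift, reduce
  I7: { [F → X . X], [F → X . a D], [X → . ( a F], [X → . + x] }  — shift
  I8: { [F → X X .] }  — reduce
  I9: { [D → . F], [D → . X +], [D → . X D], [F → . F D x], [F → . X X], [F → . X a D], [F → X a . D], [X → . ( a F], [X → . + x] }  — shift
  I10: { [F → X a D .] }  — reduce
  I11: { [D → . F], [D → . X +], [D → . X D], [D → F .], [F → . F D x], [F → . X X], [F → . X a D], [F → F . D x], [X → . ( a F], [X → . + x] }  — shift, reduce
  I12: { [D → . F], [D → . X +], [D → . X D], [D → X . +], [D → X . D], [F → . F D x], [F → . X X], [F → . X a D], [F → X . X], [F → X . a D], [X → . ( a F], [X → . + x] }  — shift
  I13: { [D → X + .], [X → + . x] }  — shift, reduce
  I14: { [D → X D .] }  — reduce
  I15: { [D → . F], [D → . X +], [D → . X D], [D → X . +], [D → X . D], [F → . F D x], [F → . X X], [F → . X a D], [F → X . X], [F → X . a D], [F → X X .], [X → . ( a F], [X → . + x] }  — shift, reduce
  I16: { [F → F D . x] }  — shift
  I17: { [F → F D x .] }  — reduce

I6 contains reduce item [X → ( a F .] and shift items [X → . ( a F], [X → . + x] — shift-reduce conflict.
I11 contains reduce item [D → F .] and shift items [X → . ( a F], [X → . + x] — shift-reduce conflict.
I13 contains reduce item [D → X + .] and shift item [X → + . x] — shift-reduce conflict.
I15 contains reduce item [F → X X .] and shift items [D → X . +], [F → X . a D], [X → . ( a F], [X → . + x] — shift-reduce conflict.

Answer: Yes — I6: [X → ( a F .] vs [X → . ( a F]; I11: [D → F .] vs [X → . ( a F]; I13: [D → X + .] vs [X → + . x]; I15: [F → X X .] vs [D → X . +]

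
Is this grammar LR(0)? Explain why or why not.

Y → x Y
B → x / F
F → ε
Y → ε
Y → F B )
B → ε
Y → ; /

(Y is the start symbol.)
Augment with Y' → Y and build the canonical LR(0) collection (I0 = CLOSURE({[Y' → . Y]}), then GOTO on every symbol after a dot until no new states appear). It has 12 states:
  I0: { [F → .], [Y → . ; /], [Y → . F B )], [Y → . x Y], [Y → .], [Y' → . Y] }  — shift, 2 reduces
  I1: { [Y → ; . /] }  — shift
  I2: { [B → . x / F], [B → .], [Y → F . B )] }  — shift, reduce
  I3: { [Y' → Y .] }  — accept
  I4: { [F → .], [Y → . ; /], [Y → . F B )], [Y → . x Y], [Y → .], [Y → x . Y] }  — shift, 2 reduces
  I5: { [Y → x Y .] }  — reduce
  I6: { [Y → F B . )] }  — shift
  I7: { [B → x . / F] }  — shift
  I8: { [B → x / . F], [F → .] }  — reduce
  I9: { [B → x / F .] }  — reduce
  I10: { [Y → F B ) .] }  — reduce
  I11: { [Y → ; / .] }  — reduce

Conflict in state I0:
  Shift-reduce conflict between [F → .] and [Y → . ; /]
So the grammar is NOT LR(0).

Answer: No. Shift-reduce conflict between [F → .] and [Y → . ; /]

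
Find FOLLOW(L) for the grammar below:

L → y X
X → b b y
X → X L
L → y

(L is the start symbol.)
To compute FOLLOW(L), find every occurrence of L on a right-hand side N → α L β: add FIRST(β) \ {ε}, and if β is empty or nullable also add FOLLOW(N). Iterate to a fixed point.

L is the start symbol, so $ ∈ FOLLOW(L).
In X → X L: L is at the end, add FOLLOW(X)

The FOLLOW sets referred to above (computed the same way, to a fixed point):
  FOLLOW(X) = { $, 'y' }

Taking the union: FOLLOW(L) = { $, 'y' }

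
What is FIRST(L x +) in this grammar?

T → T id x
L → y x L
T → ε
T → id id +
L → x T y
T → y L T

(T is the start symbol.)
{ 'x', 'y' }

FIRST sets of the non-terminals involved (from the grammar, by fixed-point iteration):
  FIRST(L) = { 'x', 'y' }

To compute FIRST(L x +), process the symbols left to right:
Symbol L is a non-terminal. Add FIRST(L) \ {ε} = { 'x', 'y' }
L is not nullable (ε ∉ FIRST(L)), so stop here.
FIRST(L x +) = { 'x', 'y' }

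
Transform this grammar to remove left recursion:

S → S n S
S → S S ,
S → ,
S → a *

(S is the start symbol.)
S is directly left-recursive. The standard transformation for
  A → A α₁ | ... | A α_m | β₁ | ... | β_n
is
  A  → β₁ A' | ... | β_n A'
  A' → α₁ A' | ... | α_m A' | ε

S → , becomes S → , S'
S → a * becomes S → a * S'
S → S n S becomes S' → n S S'
S → S S , becomes S' → S , S'
Add S' → ε

Resulting grammar:
S → , S'
S → a * S'
S' → n S S'
S' → S , S'
S' → ε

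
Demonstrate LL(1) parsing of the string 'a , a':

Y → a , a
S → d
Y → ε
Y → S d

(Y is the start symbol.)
Stack is shown with the top on the left.

Stack    Input    Action
------------------------
Y $      a , a $  output Y → a , a
a , a $  a , a $  match 'a'
, a $    , a $    match ','
a $      a $      match 'a'
$        $        accept

The string is accepted.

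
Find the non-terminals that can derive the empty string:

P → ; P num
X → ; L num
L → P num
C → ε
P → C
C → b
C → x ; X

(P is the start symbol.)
ε-productions: C → ε
So C is immediately nullable.
P → C: every symbol on the right is nullable, so P is nullable too.
No further non-terminal can be added: every production for the remaining non-terminals contains a terminal or a non-nullable non-terminal.
Nullable = { 'C', 'P' }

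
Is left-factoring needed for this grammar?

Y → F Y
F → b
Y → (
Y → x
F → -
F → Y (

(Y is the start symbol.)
Left-factoring is needed when two productions for the same non-terminal
share a common prefix on the right-hand side.

Productions for Y:
  Y → F Y
  Y → (
  Y → x
Productions for F:
  F → b
  F → -
  F → Y (

No common prefixes found.

Answer: No, left-factoring is not needed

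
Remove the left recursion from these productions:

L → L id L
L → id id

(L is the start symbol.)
L is directly left-recursive. The standard transformation for
  A → A α₁ | ... | A α_m | β₁ | ... | β_n
is
  A  → β₁ A' | ... | β_n A'
  A' → α₁ A' | ... | α_m A' | ε

L → id id becomes L → id id L'
L → L id L becomes L' → id L L'
Add L' → ε

Resulting grammar:
L → id id L'
L' → id L L'
L' → ε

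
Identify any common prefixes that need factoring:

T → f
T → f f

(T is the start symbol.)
Left-factoring is needed when two productions for the same non-terminal
share a common prefix on the right-hand side.

Productions for T:
  T → f
  T → f f

Found common prefix 'f' in productions for T

Answer: Yes, T has productions with common prefix 'f'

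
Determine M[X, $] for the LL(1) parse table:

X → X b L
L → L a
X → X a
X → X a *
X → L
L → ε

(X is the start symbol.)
To find M[X, $], we find productions for X where $ is in the predict set (PREDICT(N → α) = (FIRST(α) \ {ε}) ∪ (FOLLOW(N) if α ⇒* ε)).

Relevant sets:
  FIRST(X) = { 'a', 'b', ε }
  FIRST(L) = { 'a', ε }
  FOLLOW(X) = { $, 'a', 'b' }

X → X b L: PREDICT = { 'a', 'b' }
X → X a: PREDICT = { 'a', 'b' }
X → X a *: PREDICT = { 'a', 'b' }
X → L: PREDICT = { $, 'a', 'b' }
  $ is in predict set, so this production goes in M[X, $]

M[X, $] = X → L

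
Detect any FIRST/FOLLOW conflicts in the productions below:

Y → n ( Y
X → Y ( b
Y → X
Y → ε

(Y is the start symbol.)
A FIRST/FOLLOW conflict occurs when a non-terminal N has a nullable alternative N → β (β ⇒* ε) and another alternative N → α with FIRST(α) ∩ FOLLOW(N) ≠ ∅: on such a lookahead the parser cannot decide between expanding α and letting N vanish via β.

Nullable non-terminals: Y.
FIRST sets used below: FIRST(X) = { '(', 'n' }

Y: nullable alternative(s) Y → ε; FOLLOW(Y) = { $, '(' }
  Y → n ( Y: FIRST \ {ε} = { 'n' } — disjoint from FOLLOW(Y)
  Y → X: FIRST \ {ε} = { '(', 'n' } — overlaps FOLLOW(Y) on { '(' }: CONFLICT
  Y → ε: FIRST \ {ε} = { } — this is the only nullable alternative, skip

X has no nullable alternative, so no FIRST/FOLLOW check is needed there.

So the grammar has 1 FIRST/FOLLOW conflict (marked CONFLICT above).

Answer: Yes. Y → X with FOLLOW(Y) on { '(' }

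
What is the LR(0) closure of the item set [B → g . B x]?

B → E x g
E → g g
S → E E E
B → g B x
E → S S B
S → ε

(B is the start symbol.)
Start with: [B → g . B x]
  [B → g . B x] has the dot before B: add [B → . E x g], [B → . g B x]
  [B → . E x g] has the dot before E: add [E → . g g], [E → . S S B]
  [E → . S S B] has the dot before S: add [S → . E E E], [S → .]
No further items can be added.

CLOSURE = { [B → . E x g], [B → . g B x], [B → g . B x], [E → . S S B], [E → . g g], [S → . E E E], [S → .] }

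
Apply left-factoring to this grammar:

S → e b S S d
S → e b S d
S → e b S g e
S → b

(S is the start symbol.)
Left-factoring transforms A → αβ₁ | αβ₂ into A → αA' and A' → β₁ | β₂
(α is the longest common prefix among the alternatives). Repeat until
no nonterminal has two alternatives with a common prefix.

Round 1: S has alternatives sharing prefix 'e b S'. Introduce S': S → e b S S'
  Add: S' → S d
  Add: S' → d
  Add: S' → g e

No remaining common prefixes — done.

Resulting grammar:
S → e b S S'
S' → S d
S' → d
S' → g e
S → b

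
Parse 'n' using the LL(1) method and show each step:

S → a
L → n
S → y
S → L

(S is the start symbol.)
LL(1) parsing maintains a stack (initially the start symbol over $) and the input. At each step: if the stack top is a terminal, match it against the current input token; if it is a non-terminal N, replace it with the RHS of M[N, lookahead] (the unique production whose predict set contains the lookahead).

Stack is shown with the top on the left.

Stack  Input  Action
--------------------
S $    n $    output S → L
L $    n $    output L → n
n $    n $    match 'n'
$      $      accept

The string is accepted.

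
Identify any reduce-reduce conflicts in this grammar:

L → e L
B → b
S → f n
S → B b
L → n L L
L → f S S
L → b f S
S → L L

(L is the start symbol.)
A reduce-reduce conflict occurs when an LR(0) state has two complete items [A → α .] and [B → β .] — both call for a reduction, and with no lookahead the parser cannot choose between them.

Augment with L' → L and build the canonical LR(0) collection (I0 = CLOSURE({[L' → . L]}), then GOTO on every symbol after a dot until no new states appear). It has 20 states:
  I0: { [L → . b f S], [L → . e L], [L → . f S S], [L → . n L L], [L' → . L] }  — shift
  I1: { [L' → L .] }  — accept
  I2: { [L → b . f S] }  — shift
  I3: { [L → . b f S], [L → . e L], [L → . f S S], [L → . n L L], [L → e . L] }  — shift
  I4: { [B → . b], [L → . b f S], [L → . e L], [L → . f S S], [L → . n L L], [L → f . S S], [S → . B b], [S → . L L], [S → . f n] }  — shift
  I5: { [L → . b f S], [L → . e L], [L → . f S S], [L → . n L L], [L → n . L L] }  — shift
  I6: { [L → . b f S], [L → . e L], [L → . f S S], [L → . n L L], [L → n L . L] }  — shift
  I7: { [L → n L L .] }  — reduce
  I8: { [S → B . b] }  — shift
  I9: { [L → . b f S], [L → . e L], [L → . f S S], [L → . n L L], [S → L . L] }  — shift
  I10: { [B → . b], [L → . b f S], [L → . e L], [L → . f S S], [L → . n L L], [L → f S . S], [S → . B b], [S → . L L], [S → . f n] }  — shift
  I11: { [B → b .], [L → b . f S] }  — shift, reduce
  I12: { [B → . b], [L → . b f S], [L → . e L], [L → . f S S], [L → . n L L], [L → f . S S], [S → . B b], [S → . L L], [S → . f n], [S → f . n] }  — shift
  I13: { [L → . b f S], [L → . e L], [L → . f S S], [L → . n L L], [L → n . L L], [S → f n .] }  — shift, reduce
  I14: { [B → . b], [L → . b f S], [L → . e L], [L → . f S S], [L → . n L L], [L → b f . S], [S → . B b], [S → . L L], [S → . f n] }  — shift
  I15: { [L → b f S .] }  — reduce
  I16: { [L → f S S .] }  — reduce
  I17: { [S → L L .] }  — reduce
  I18: { [S → B b .] }  — reduce
  I19: { [L → e L .] }  — reduce

No state contains more than one complete item.

Answer: No reduce-reduce conflicts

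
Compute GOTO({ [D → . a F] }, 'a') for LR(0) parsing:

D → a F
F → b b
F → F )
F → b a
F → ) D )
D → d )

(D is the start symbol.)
GOTO(I, 'a') = CLOSURE({ [A → αX.β] : [A → α.Xβ] ∈ I, X = 'a' })

Items with dot before 'a', with the dot advanced:
  [D → . a F] → [D → a . F]
Closure of the advanced items:
  [D → a . F] has the dot before F: add [F → . b b], [F → . F )], [F → . b a], [F → . ) D )]

GOTO = { [D → a . F], [F → . ) D )], [F → . F )], [F → . b a], [F → . b b] }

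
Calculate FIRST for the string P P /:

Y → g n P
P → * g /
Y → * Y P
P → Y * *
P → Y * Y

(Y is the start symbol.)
FIRST sets of the non-terminals involved (from the grammar, by fixed-point iteration):
  FIRST(P) = { '*', 'g' }

To compute FIRST(P P /), process the symbols left to right:
Symbol P is a non-terminal. Add FIRST(P) \ {ε} = { '*', 'g' }
P is not nullable (ε ∉ FIRST(P)), so stop here.
FIRST(P P /) = { '*', 'g' }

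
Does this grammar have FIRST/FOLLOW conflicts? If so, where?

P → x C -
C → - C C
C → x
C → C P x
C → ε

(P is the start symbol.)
Yes. C → '-' C C with FOLLOW(C) on { '-' }; C → x with FOLLOW(C) on { 'x' }; C → C P x with FOLLOW(C) on { '-', 'x' }

Nullable non-terminals: C.
FIRST sets used below: FIRST(C) = { '-', 'x', ε }, FIRST(P) = { 'x' }

C: nullable alternative(s) C → ε; FOLLOW(C) = { '-', 'x' }
  C → - C C: FIRST \ {ε} = { '-' } — overlaps FOLLOW(C) on { '-' }: CONFLICT
  C → x: FIRST \ {ε} = { 'x' } — overlaps FOLLOW(C) on { 'x' }: CONFLICT
  C → C P x: FIRST \ {ε} = { '-', 'x' } — overlaps FOLLOW(C) on { '-', 'x' }: CONFLICT
  C → ε: FIRST \ {ε} = { } — this is the only nullable alternative, skip

P has no nullable alternative, so no FIRST/FOLLOW check is needed there.

So the grammar has 3 FIRST/FOLLOW conflicts (marked CONFLICT above).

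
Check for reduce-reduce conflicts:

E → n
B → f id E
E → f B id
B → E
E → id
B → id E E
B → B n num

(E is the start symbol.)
Augment with E' → E and build the canonical LR(0) collection (I0 = CLOSURE({[E' → . E]}), then GOTO on every symbol after a dot until no new states appear). It has 16 states:
  I0: { [E → . f B id], [E → . id], [E → . n], [E' → . E] }  — shift
  I1: { [E' → E .] }  — accept
  I2: { [B → . B n num], [B → . E], [B → . f id E], [B → . id E E], [E → . f B id], [E → . id], [E → . n], [E → f . B id] }  — shift
  I3: { [E → id .] }  — reduce
  I4: { [E → n .] }  — reduce
  I5: { [B → B . n num], [E → f B . id] }  — shift
  I6: { [B → E .] }  — reduce
  I7: { [B → . B n num], [B → . E], [B → . f id E], [B → . id E E], [B → f . id E], [E → . f B id], [E → . id], [E → . n], [E → f . B id] }  — shift
  I8: { [B → id . E E], [E → . f B id], [E → . id], [E → . n], [E → id .] }  — shift, reduce
  I9: { [B → id E . E], [E → . f B id], [E → . id], [E → . n] }  — shift
  I10: { [B → id E E .] }  — reduce
  I11: { [B → f id . E], [B → id . E E], [E → . f B id], [E → . id], [E → . n], [E → id .] }  — shift, reduce
  I12: { [B → f id E .], [B → id E . E], [E → . f B id], [E → . id], [E → . n] }  — shift, reduce
  I13: { [E → f B id .] }  — reduce
  I14: { [B → B n . num] }  — shift
  I15: { [B → B n num .] }  — reduce

No state contains more than one complete item.

Answer: No reduce-reduce conflicts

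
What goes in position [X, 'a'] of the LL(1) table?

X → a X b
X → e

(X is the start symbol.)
To find M[X, 'a'], we find productions for X where 'a' is in the predict set (PREDICT(N → α) = (FIRST(α) \ {ε}) ∪ (FOLLOW(N) if α ⇒* ε)).

X → a X b: PREDICT = { 'a' }
  'a' is in predict set, so this production goes in M[X, 'a']
X → e: PREDICT = { 'e' }

M[X, 'a'] = X → a X b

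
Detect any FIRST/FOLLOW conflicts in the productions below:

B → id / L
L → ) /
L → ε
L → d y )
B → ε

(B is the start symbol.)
A FIRST/FOLLOW conflict occurs when a non-terminal N has a nullable alternative N → β (β ⇒* ε) and another alternative N → α with FIRST(α) ∩ FOLLOW(N) ≠ ∅: on such a lookahead the parser cannot decide between expanding α and letting N vanish via β.

Nullable non-terminals: B, L.

B: nullable alternative(s) B → ε; FOLLOW(B) = { $ }
  B → id / L: FIRST \ {ε} = { 'id' } — disjoint from FOLLOW(B)
  B → ε: FIRST \ {ε} = { } — this is the only nullable alternative, skip

L: nullable alternative(s) L → ε; FOLLOW(L) = { $ }
  L → ) /: FIRST \ {ε} = { ')' } — disjoint from FOLLOW(L)
  L → ε: FIRST \ {ε} = { } — this is the only nullable alternative, skip
  L → d y ): FIRST \ {ε} = { 'd' } — disjoint from FOLLOW(L)

No FIRST/FOLLOW conflicts found.

Answer: No FIRST/FOLLOW conflicts.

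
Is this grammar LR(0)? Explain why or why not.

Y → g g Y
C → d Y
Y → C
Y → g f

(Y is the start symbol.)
Augment with Y' → Y and build the canonical LR(0) collection (I0 = CLOSURE({[Y' → . Y]}), then GOTO on every symbol after a dot until no new states appear). It has 9 states:
  I0: { [C → . d Y], [Y → . C], [Y → . g f], [Y → . g g Y], [Y' → . Y] }  — shift
  I1: { [Y → C .] }  — reduce
  I2: { [Y' → Y .] }  — accept
  I3: { [C → . d Y], [C → d . Y], [Y → . C], [Y → . g f], [Y → . g g Y] }  — shift
  I4: { [Y → g . f], [Y → g . g Y] }  — shift
  I5: { [Y → g f .] }  — reduce
  I6: { [C → . d Y], [Y → . C], [Y → . g f], [Y → . g g Y], [Y → g g . Y] }  — shift
  I7: { [Y → g g Y .] }  — reduce
  I8: { [C → d Y .] }  — reduce

Every state is either a pure shift/goto state or contains exactly one complete item and nothing to shift — no conflicts. The grammar is LR(0).

Answer: Yes, the grammar is LR(0)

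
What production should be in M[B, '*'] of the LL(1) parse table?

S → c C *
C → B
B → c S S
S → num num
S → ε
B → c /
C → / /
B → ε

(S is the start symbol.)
B → ε

To find M[B, '*'], we find productions for B where '*' is in the predict set (PREDICT(N → α) = (FIRST(α) \ {ε}) ∪ (FOLLOW(N) if α ⇒* ε)).

Relevant sets:
  FOLLOW(B) = { '*' }

B → c S S: PREDICT = { 'c' }
B → c /: PREDICT = { 'c' }
B → ε: PREDICT = { '*' }
  '*' is in predict set, so this production goes in M[B, '*']

M[B, '*'] = B → ε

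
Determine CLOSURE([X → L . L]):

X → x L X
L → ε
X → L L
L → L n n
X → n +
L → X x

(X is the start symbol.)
To compute CLOSURE, for each item [A → α.Bβ] where B is a non-terminal, add [B → .γ] for all productions B → γ; repeat for the newly added items until nothing changes.

Start with: [X → L . L]
  [X → L . L] has the dot before L: add [L → .], [L → . L n n], [L → . X x]
  [L → . X x] has the dot before X: add [X → . x L X], [X → . L L], [X → . n +]
No further items can be added.

CLOSURE = { [L → . L n n], [L → . X x], [L → .], [X → . L L], [X → . n +], [X → . x L X], [X → L . L] }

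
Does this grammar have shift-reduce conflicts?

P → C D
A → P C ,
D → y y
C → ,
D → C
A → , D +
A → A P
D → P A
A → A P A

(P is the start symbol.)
Augment with P' → P and build the canonical LR(0) collection (I0 = CLOSURE({[P' → . P]}), then GOTO on every symbol after a dot until no new states appear). It has 18 states:
  I0: { [C → . ,], [P → . C D], [P' → . P] }  — shift
  I1: { [C → , .] }  — reduce
  I2: { [C → . ,], [D → . C], [D → . P A], [D → . y y], [P → . C D], [P → C . D] }  — shift
  I3: { [P' → P .] }  — accept
  I4: { [C → . ,], [D → . C], [D → . P A], [D → . y y], [D → C .], [P → . C D], [P → C . D] }  — shift, reduce
  I5: { [P → C D .] }  — reduce
  I6: { [A → . , D +], [A → . A P A], [A → . A P], [A → . P C ,], [C → . ,], [D → P . A], [P → . C D] }  — shift
  I7: { [D → y . y] }  — shift
  I8: { [D → y y .] }  — reduce
  I9: { [A → , . D +], [C → , .], [C → . ,], [D → . C], [D → . P A], [D → . y y], [P → . C D] }  — shift, reduce
  I10: { [A → A . P A], [A → A . P], [C → . ,], [D → P A .], [P → . C D] }  — shift, reduce
  I11: { [A → P . C ,], [C → . ,] }  — shift
  I12: { [A → P C . ,] }  — shift
  I13: { [A → P C , .] }  — reduce
  I14: { [A → . , D +], [A → . A P A], [A → . A P], [A → . P C ,], [A → A P . A], [A → A P .], [C → . ,], [P → . C D] }  — shift, reduce
  I15: { [A → A . P A], [A → A . P], [A → A P A .], [C → . ,], [P → . C D] }  — shift, reduce
  I16: { [A → , D . +] }  — shift
  I17: { [A → , D + .] }  — reduce

I4 contains reduce item [D → C .] and shift items [C → . ,], [D → . y y] — shift-reduce conflict.
I9 contains reduce item [C → , .] and shift items [C → . ,], [D → . y y] — shift-reduce conflict.
I10 contains reduce item [D → P A .] and shift item [C → . ,] — shift-reduce conflict.
I14 contains reduce item [A → A P .] and shift items [A → . , D +], [C → . ,] — shift-reduce conflict.
I15 contains reduce item [A → A P A .] and shift item [C → . ,] — shift-reduce conflict.

Answer: Yes — I4: [D → C .] vs [C → . ,]; I9: [C → , .] vs [C → . ,]; I10: [D → P A .] vs [C → . ,]; I14: [A → A P .] vs [A → . , D +]; I15: [A → A P A .] vs [C → . ,]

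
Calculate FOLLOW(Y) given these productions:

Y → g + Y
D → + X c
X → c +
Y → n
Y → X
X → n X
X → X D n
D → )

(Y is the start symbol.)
To compute FOLLOW(Y), find every occurrence of Y on a right-hand side N → α Y β: add FIRST(β) \ {ε}, and if β is empty or nullable also add FOLLOW(N). Iterate to a fixed point.

Y is the start symbol, so $ ∈ FOLLOW(Y).
In Y → g + Y: Y is at the end; this adds FOLLOW(Y) to itself — nothing new

Taking the union: FOLLOW(Y) = { $ }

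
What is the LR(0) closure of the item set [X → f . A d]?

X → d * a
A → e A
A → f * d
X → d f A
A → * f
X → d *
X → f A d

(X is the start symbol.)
Start with: [X → f . A d]
  [X → f . A d] has the dot before A: add [A → . e A], [A → . f * d], [A → . * f]
No further items can be added.

CLOSURE = { [A → . * f], [A → . e A], [A → . f * d], [X → f . A d] }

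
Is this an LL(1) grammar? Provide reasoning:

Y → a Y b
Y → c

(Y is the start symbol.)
Yes, the grammar is LL(1).

A grammar is LL(1) if for each non-terminal N with multiple productions, the predict sets of those productions are pairwise disjoint, where PREDICT(N → α) = (FIRST(α) \ {ε}) ∪ (FOLLOW(N) if α ⇒* ε).

For Y:
  PREDICT(Y → a Y b) = { 'a' }
  PREDICT(Y → c) = { 'c' }

All predict sets are disjoint. The grammar IS LL(1).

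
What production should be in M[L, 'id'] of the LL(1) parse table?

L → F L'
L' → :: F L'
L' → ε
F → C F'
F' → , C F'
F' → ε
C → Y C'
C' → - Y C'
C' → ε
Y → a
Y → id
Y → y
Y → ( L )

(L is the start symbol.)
L → F L'

To find M[L, 'id'], we find productions for L where 'id' is in the predict set (PREDICT(N → α) = (FIRST(α) \ {ε}) ∪ (FOLLOW(N) if α ⇒* ε)).

Relevant sets:
  FIRST(F) = { '(', 'a', 'id', 'y' }

L → F L': PREDICT = { '(', 'a', 'id', 'y' }
  'id' is in predict set, so this production goes in M[L, 'id']

M[L, 'id'] = L → F L'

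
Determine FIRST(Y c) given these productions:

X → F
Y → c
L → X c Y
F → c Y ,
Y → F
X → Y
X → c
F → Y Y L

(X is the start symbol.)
FIRST sets of the non-terminals involved (from the grammar, by fixed-point iteration):
  FIRST(Y) = { 'c' }

To compute FIRST(Y c), process the symbols left to right:
Symbol Y is a non-terminal. Add FIRST(Y) \ {ε} = { 'c' }
Y is not nullable (ε ∉ FIRST(Y)), so stop here.
FIRST(Y c) = { 'c' }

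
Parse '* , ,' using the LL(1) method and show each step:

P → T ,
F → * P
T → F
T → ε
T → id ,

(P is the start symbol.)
LL(1) parsing maintains a stack (initially the start symbol over $) and the input. At each step: if the stack top is a terminal, match it against the current input token; if it is a non-terminal N, replace it with the RHS of M[N, lookahead] (the unique production whose predict set contains the lookahead).

Stack is shown with the top on the left.

Stack    Input    Action
------------------------
P $      * , , $  output P → T ,
T , $    * , , $  output T → F
F , $    * , , $  output F → * P
* P , $  * , , $  match '*'
P , $    , , $    output P → T ,
T , , $  , , $    output T → ε
, , $    , , $    match ','
, $      , $      match ','
$        $        accept

The string is accepted.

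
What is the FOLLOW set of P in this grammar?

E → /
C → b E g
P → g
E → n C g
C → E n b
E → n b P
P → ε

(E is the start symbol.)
{ $, 'g', 'n' }

To compute FOLLOW(P), find every occurrence of P on a right-hand side N → α P β: add FIRST(β) \ {ε}, and if β is empty or nullable also add FOLLOW(N). Iterate to a fixed point.

In E → n b P: P is at the end, add FOLLOW(E)

The FOLLOW sets referred to above (computed the same way, to a fixed point):
  FOLLOW(E) = { $, 'g', 'n' }

Taking the union: FOLLOW(P) = { $, 'g', 'n' }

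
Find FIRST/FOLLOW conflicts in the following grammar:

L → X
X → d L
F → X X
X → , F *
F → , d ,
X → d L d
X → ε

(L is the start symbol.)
Yes. X → d L with FOLLOW(X) on { 'd' }; X → ',' F '*' with FOLLOW(X) on { ',' }; X → d L d with FOLLOW(X) on { 'd' }

A FIRST/FOLLOW conflict occurs when a non-terminal N has a nullable alternative N → β (β ⇒* ε) and another alternative N → α with FIRST(α) ∩ FOLLOW(N) ≠ ∅: on such a lookahead the parser cannot decide between expanding α and letting N vanish via β.

Nullable non-terminals: F, L, X.
FIRST sets used below: FIRST(X) = { ',', 'd', ε }

F: nullable alternative(s) F → X X; FOLLOW(F) = { '*' }
  F → X X: FIRST \ {ε} = { ',', 'd' } — this is the only nullable alternative, skip
  F → , d ,: FIRST \ {ε} = { ',' } — disjoint from FOLLOW(F)
L has a nullable alternative but only one production, so nothing to check.

X: nullable alternative(s) X → ε; FOLLOW(X) = { $, '*', ',', 'd' }
  X → d L: FIRST \ {ε} = { 'd' } — overlaps FOLLOW(X) on { 'd' }: CONFLICT
  X → , F *: FIRST \ {ε} = { ',' } — overlaps FOLLOW(X) on { ',' }: CONFLICT
  X → d L d: FIRST \ {ε} = { 'd' } — overlaps FOLLOW(X) on { 'd' }: CONFLICT
  X → ε: FIRST \ {ε} = { } — this is the only nullable alternative, skip

So the grammar has 3 FIRST/FOLLOW conflicts (marked CONFLICT above).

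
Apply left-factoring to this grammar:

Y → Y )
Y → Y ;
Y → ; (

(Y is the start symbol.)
Y → Y Y'
Y' → )
Y' → ;
Y → ; (

Left-factoring transforms A → αβ₁ | αβ₂ into A → αA' and A' → β₁ | β₂
(α is the longest common prefix among the alternatives). Repeat until
no nonterminal has two alternatives with a common prefix.

Round 1: Y has alternatives sharing prefix 'Y'. Introduce Y': Y → Y Y'
  Add: Y' → )
  Add: Y' → ;

No remaining common prefixes — done.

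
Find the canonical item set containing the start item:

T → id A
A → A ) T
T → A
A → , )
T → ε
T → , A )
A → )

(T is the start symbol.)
{ [A → . )], [A → . , )], [A → . A ) T], [T → . , A )], [T → . A], [T → . id A], [T → .], [T' → . T] }

First, augment the grammar with T' → T
I₀ = CLOSURE({ [T' → . T] }):
  [T' → . T] has the dot before T: add [T → . id A], [T → . A], [T → .], [T → . , A )]
  [T → . A] has the dot before A: add [A → . A ) T], [A → . , )], [A → . )]
No further items can be added.

I₀ = { [A → . )], [A → . , )], [A → . A ) T], [T → . , A )], [T → . A], [T → . id A], [T → .], [T' → . T] }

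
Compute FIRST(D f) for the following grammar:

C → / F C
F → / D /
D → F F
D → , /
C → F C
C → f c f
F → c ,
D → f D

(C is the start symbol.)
{ ',', '/', 'c', 'f' }

FIRST sets of the non-terminals involved (from the grammar, by fixed-point iteration):
  FIRST(D) = { ',', '/', 'c', 'f' }

To compute FIRST(D f), process the symbols left to right:
Symbol D is a non-terminal. Add FIRST(D) \ {ε} = { ',', '/', 'c', 'f' }
D is not nullable (ε ∉ FIRST(D)), so stop here.
FIRST(D f) = { ',', '/', 'c', 'f' }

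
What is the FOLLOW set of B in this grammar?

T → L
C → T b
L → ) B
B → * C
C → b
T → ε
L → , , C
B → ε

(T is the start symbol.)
In L → ) B: B is at the end, add FOLLOW(L)

The FOLLOW sets referred to above (computed the same way, to a fixed point):
  FOLLOW(L) = { $, 'b' }

Taking the union: FOLLOW(B) = { $, 'b' }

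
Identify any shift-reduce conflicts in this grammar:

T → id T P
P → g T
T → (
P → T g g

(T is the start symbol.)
No shift-reduce conflicts

A shift-reduce conflict occurs when an LR(0) state has both:
  - a complete (reduce) item [A → α .] (dot at the end), and
  - a shift item [B → β . c γ] (dot before a terminal).

Augment with T' → T and build the canonical LR(0) collection (I0 = CLOSURE({[T' → . T]}), then GOTO on every symbol after a dot until no new states appear). It has 11 states:
  I0: { [T → . (], [T → . id T P], [T' → . T] }  — shift
  I1: { [T → ( .] }  — reduce
  I2: { [T' → T .] }  — accept
  I3: { [T → . (], [T → . id T P], [T → id . T P] }  — shift
  I4: { [P → . T g g], [P → . g T], [T → . (], [T → . id T P], [T → id T . P] }  — shift
  I5: { [T → id T P .] }  — reduce
  I6: { [P → T . g g] }  — shift
  I7: { [P → g . T], [T → . (], [T → . id T P] }  — shift
  I8: { [P → g T .] }  — reduce
  I9: { [P → T g . g] }  — shift
  I10: { [P → T g g .] }  — reduce

No state contains both a complete item and a shift item.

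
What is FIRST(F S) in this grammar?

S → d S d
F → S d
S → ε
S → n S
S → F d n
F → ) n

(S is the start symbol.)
{ ')', 'd', 'n' }

FIRST sets of the non-terminals involved (from the grammar, by fixed-point iteration):
  FIRST(F) = { ')', 'd', 'n' }

To compute FIRST(F S), process the symbols left to right:
Symbol F is a non-terminal. Add FIRST(F) \ {ε} = { ')', 'd', 'n' }
F is not nullable (ε ∉ FIRST(F)), so stop here.
FIRST(F S) = { ')', 'd', 'n' }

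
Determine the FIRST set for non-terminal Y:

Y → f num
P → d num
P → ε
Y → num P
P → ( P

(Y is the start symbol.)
{ 'f', 'num' }

To compute FIRST(Y), examine every production with Y on the left-hand side, reading each right-hand side left to right until a non-nullable symbol is reached.

From Y → f num:
  - f is a terminal: add 'f' and stop
From Y → num P:
  - num is a terminal: add 'num' and stop

Collecting: FIRST(Y) = { 'f', 'num' }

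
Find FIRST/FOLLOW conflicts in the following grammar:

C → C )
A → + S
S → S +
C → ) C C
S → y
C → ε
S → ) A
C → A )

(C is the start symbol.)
A FIRST/FOLLOW conflict occurs when a non-terminal N has a nullable alternative N → β (β ⇒* ε) and another alternative N → α with FIRST(α) ∩ FOLLOW(N) ≠ ∅: on such a lookahead the parser cannot decide between expanding α and letting N vanish via β.

Nullable non-terminals: C.
FIRST sets used below: FIRST(C) = { ')', '+', ε }, FIRST(A) = { '+' }

C: nullable alternative(s) C → ε; FOLLOW(C) = { $, ')', '+' }
  C → C ): FIRST \ {ε} = { ')', '+' } — overlaps FOLLOW(C) on { ')', '+' }: CONFLICT
  C → ) C C: FIRST \ {ε} = { ')' } — overlaps FOLLOW(C) on { ')' }: CONFLICT
  C → ε: FIRST \ {ε} = { } — this is the only nullable alternative, skip
  C → A ): FIRST \ {ε} = { '+' } — overlaps FOLLOW(C) on { '+' }: CONFLICT

A, S have no nullable alternative, so no FIRST/FOLLOW check is needed there.

So the grammar has 3 FIRST/FOLLOW conflicts (marked CONFLICT above).

Answer: Yes. C → C ')' with FOLLOW(C) on { ')', '+' }; C → ')' C C with FOLLOW(C) on { ')' }; C → A ')' with FOLLOW(C) on { '+' }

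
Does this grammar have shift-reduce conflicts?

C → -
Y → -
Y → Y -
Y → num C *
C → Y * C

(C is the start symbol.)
No shift-reduce conflicts

A shift-reduce conflict occurs when an LR(0) state has both:
  - a complete (reduce) item [A → α .] (dot at the end), and
  - a shift item [B → β . c γ] (dot before a terminal).

Augment with C' → C and build the canonical LR(0) collection (I0 = CLOSURE({[C' → . C]}), then GOTO on every symbol after a dot until no new states appear). It has 10 states:
  I0: { [C → . -], [C → . Y * C], [C' → . C], [Y → . -], [Y → . Y -], [Y → . num C *] }  — shift
  I1: { [C → - .], [Y → - .] }  — 2 reduces
  I2: { [C' → C .] }  — accept
  I3: { [C → Y . * C], [Y → Y . -] }  — shift
  I4: { [C → . -], [C → . Y * C], [Y → . -], [Y → . Y -], [Y → . num C *], [Y → num . C *] }  — shift
  I5: { [Y → num C . *] }  — shift
  I6: { [Y → num C * .] }  — reduce
  I7: { [C → . -], [C → . Y * C], [C → Y * . C], [Y → . -], [Y → . Y -], [Y → . num C *] }  — shift
  I8: { [Y → Y - .] }  — reduce
  I9: { [C → Y * C .] }  — reduce

No state contains both a complete item and a shift item.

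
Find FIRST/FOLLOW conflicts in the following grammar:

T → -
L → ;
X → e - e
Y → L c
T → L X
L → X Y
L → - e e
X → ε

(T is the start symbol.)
Nullable non-terminals: X.

X: nullable alternative(s) X → ε; FOLLOW(X) = { $, '-', ';', 'e' }
  X → e - e: FIRST \ {ε} = { 'e' } — overlaps FOLLOW(X) on { 'e' }: CONFLICT
  X → ε: FIRST \ {ε} = { } — this is the only nullable alternative, skip

L, T, Y have no nullable alternative, so no FIRST/FOLLOW check is needed there.

So the grammar has 1 FIRST/FOLLOW conflict (marked CONFLICT above).

Answer: Yes. X → e '-' e with FOLLOW(X) on { 'e' }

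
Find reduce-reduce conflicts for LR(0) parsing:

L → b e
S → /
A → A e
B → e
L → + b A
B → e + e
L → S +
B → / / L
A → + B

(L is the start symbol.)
Augment with L' → L and build the canonical LR(0) collection (I0 = CLOSURE({[L' → . L]}), then GOTO on every symbol after a dot until no new states appear). It has 19 states:
  I0: { [L → . + b A], [L → . S +], [L → . b e], [L' → . L], [S → . /] }  — shift
  I1: { [L → + . b A] }  — shift
  I2: { [S → / .] }  — reduce
  I3: { [L' → L .] }  — accept
  I4: { [L → S . +] }  — shift
  I5: { [L → b . e] }  — shift
  I6: { [L → b e .] }  — reduce
  I7: { [L → S + .] }  — reduce
  I8: { [A → . + B], [A → . A e], [L → + b . A] }  — shift
  I9: { [A → + . B], [B → . / / L], [B → . e + e], [B → . e] }  — shift
  I10: { [A → A . e], [L → + b A .] }  — shift, reduce
  I11: { [A → A e .] }  — reduce
  I12: { [B → / . / L] }  — shift
  I13: { [A → + B .] }  — reduce
  I14: { [B → e . + e], [B → e .] }  — shift, reduce
  I15: { [B → e + . e] }  — shift
  I16: { [B → e + e .] }  — reduce
  I17: { [B → / / . L], [L → . + b A], [L → . S +], [L → . b e], [S → . /] }  — shift
  I18: { [B → / / L .] }  — reduce

No state contains more than one complete item.

Answer: No reduce-reduce conflicts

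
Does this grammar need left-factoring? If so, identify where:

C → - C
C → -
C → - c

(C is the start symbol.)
Left-factoring is needed when two productions for the same non-terminal
share a common prefix on the right-hand side.

Productions for C:
  C → - C
  C → -
  C → - c

Found common prefix '-' in productions for C

Answer: Yes, C has productions with common prefix '-'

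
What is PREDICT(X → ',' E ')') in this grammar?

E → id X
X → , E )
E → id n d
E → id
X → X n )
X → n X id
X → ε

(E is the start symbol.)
{ ',' }

PREDICT(X → ',' E ')') = (FIRST(RHS) \ {ε}) ∪ (FOLLOW(X) if ε ∈ FIRST(RHS), i.e. RHS ⇒* ε)
FIRST(',' E ')') = { ',' }
ε ∉ FIRST(',' E ')'), so FOLLOW(X) is not added.
PREDICT(X → ',' E ')') = { ',' }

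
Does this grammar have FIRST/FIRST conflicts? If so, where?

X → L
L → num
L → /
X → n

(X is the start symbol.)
No FIRST/FIRST conflicts.

FIRST sets of the non-terminals at (or reachable through a nullable prefix from) the front of some alternative:
  FIRST(L) = { '/', 'num' }

Productions for X:
  X → L: FIRST = { '/', 'num' }
  X → n: FIRST = { 'n' }
Productions for L:
  L → num: FIRST = { 'num' }
  L → /: FIRST = { '/' }

All alternatives of each non-terminal have pairwise disjoint FIRST sets.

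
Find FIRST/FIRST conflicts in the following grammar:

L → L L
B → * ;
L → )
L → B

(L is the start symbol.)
Yes. L → L L / L → ')' on { ')' }; L → L L / L → B on { '*' }

FIRST sets of the non-terminals at (or reachable through a nullable prefix from) the front of some alternative:
  FIRST(L) = { ')', '*' }
  FIRST(B) = { '*' }

Productions for L:
  L → L L: FIRST = { ')', '*' }
  L → ): FIRST = { ')' }
  L → B: FIRST = { '*' }
B has only one production, so no FIRST/FIRST conflict is possible there.

Conflict for L: L → L L and L → )
  Overlap: { ')' }
Conflict for L: L → L L and L → B
  Overlap: { '*' }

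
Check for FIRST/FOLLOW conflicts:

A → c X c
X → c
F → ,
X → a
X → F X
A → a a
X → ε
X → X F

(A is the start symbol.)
Yes. X → c with FOLLOW(X) on { 'c' }; X → F X with FOLLOW(X) on { ',' }; X → X F with FOLLOW(X) on { ',', 'c' }

A FIRST/FOLLOW conflict occurs when a non-terminal N has a nullable alternative N → β (β ⇒* ε) and another alternative N → α with FIRST(α) ∩ FOLLOW(N) ≠ ∅: on such a lookahead the parser cannot decide between expanding α and letting N vanish via β.

Nullable non-terminals: X.
FIRST sets used below: FIRST(F) = { ',' }, FIRST(X) = { ',', 'a', 'c', ε }

X: nullable alternative(s) X → ε; FOLLOW(X) = { ',', 'c' }
  X → c: FIRST \ {ε} = { 'c' } — overlaps FOLLOW(X) on { 'c' }: CONFLICT
  X → a: FIRST \ {ε} = { 'a' } — disjoint from FOLLOW(X)
  X → F X: FIRST \ {ε} = { ',' } — overlaps FOLLOW(X) on { ',' }: CONFLICT
  X → ε: FIRST \ {ε} = { } — this is the only nullable alternative, skip
  X → X F: FIRST \ {ε} = { ',', 'a', 'c' } — overlaps FOLLOW(X) on { ',', 'c' }: CONFLICT

A, F have no nullable alternative, so no FIRST/FOLLOW check is needed there.

So the grammar has 3 FIRST/FOLLOW conflicts (marked CONFLICT above).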